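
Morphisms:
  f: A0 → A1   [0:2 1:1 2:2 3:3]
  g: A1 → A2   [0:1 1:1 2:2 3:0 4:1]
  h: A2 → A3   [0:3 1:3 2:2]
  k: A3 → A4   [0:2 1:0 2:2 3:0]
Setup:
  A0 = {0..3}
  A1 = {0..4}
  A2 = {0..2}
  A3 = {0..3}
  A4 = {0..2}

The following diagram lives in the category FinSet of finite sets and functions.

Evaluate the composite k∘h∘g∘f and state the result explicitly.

Answer: [0:2 1:0 2:2 3:0]

Trace:
  0 f→2 g→2 h→2 k→2
  1 f→1 g→1 h→3 k→0
  2 f→2 g→2 h→2 k→2
  3 f→3 g→0 h→3 k→0
result: [0:2 1:0 2:2 3:0]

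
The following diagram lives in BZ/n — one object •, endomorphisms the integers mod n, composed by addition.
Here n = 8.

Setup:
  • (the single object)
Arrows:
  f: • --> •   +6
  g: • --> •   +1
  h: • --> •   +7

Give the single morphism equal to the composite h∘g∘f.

  0 +6≡6 +1≡7 +7≡6  (mod 8)
⟦path⟧: +6

Answer: +6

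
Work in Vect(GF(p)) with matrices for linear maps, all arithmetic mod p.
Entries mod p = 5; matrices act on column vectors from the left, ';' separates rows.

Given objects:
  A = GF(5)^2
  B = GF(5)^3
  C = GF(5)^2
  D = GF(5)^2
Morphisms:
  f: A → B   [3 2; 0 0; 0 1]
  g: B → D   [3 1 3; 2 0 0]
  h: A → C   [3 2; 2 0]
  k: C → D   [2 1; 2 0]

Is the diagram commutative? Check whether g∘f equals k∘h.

Answer: DOES NOT COMMUTE

Work:
Along f;g (path 1):
  e0=(1,0) f→(3,0,0) g→(4,1)
  e1=(0,1) f→(2,0,1) g→(4,4)
  ⟦path⟧₁ = [4 4; 1 4]
Along h;k (path 2):
  e0=(1,0) h→(3,2) k→(3,1)
  e1=(0,1) h→(2,0) k→(4,4)
  ⟦path⟧₂ = [3 4; 1 4]
Equal? differ; not commutative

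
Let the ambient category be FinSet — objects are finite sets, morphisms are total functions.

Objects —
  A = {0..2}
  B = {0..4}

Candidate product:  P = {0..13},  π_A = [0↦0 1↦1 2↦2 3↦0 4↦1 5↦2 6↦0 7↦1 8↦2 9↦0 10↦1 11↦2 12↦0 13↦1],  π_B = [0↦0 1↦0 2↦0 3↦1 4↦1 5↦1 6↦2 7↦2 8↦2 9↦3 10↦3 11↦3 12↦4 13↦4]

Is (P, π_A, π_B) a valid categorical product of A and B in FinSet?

|A|·|B| = 3·5 = 15;  |P| = 14
  → cardinalities differ; no bijection possible.

Answer: NOT A VALID PRODUCT — |P|=14 ≠ |A|·|B|=15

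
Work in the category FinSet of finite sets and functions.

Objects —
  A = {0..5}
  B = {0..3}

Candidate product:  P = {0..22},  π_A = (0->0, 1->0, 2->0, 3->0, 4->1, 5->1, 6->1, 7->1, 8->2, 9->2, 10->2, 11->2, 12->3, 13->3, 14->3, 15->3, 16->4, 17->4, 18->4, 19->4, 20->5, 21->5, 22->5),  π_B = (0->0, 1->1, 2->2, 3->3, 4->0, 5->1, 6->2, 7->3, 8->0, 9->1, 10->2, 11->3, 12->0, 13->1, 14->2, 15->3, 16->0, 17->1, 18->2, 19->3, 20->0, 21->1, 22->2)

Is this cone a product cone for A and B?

|A|·|B| = 6·4 = 24;  |P| = 23
  → cardinalities differ; no bijection possible.

Answer: NOT A VALID PRODUCT — |P|=23 ≠ |A|·|B|=24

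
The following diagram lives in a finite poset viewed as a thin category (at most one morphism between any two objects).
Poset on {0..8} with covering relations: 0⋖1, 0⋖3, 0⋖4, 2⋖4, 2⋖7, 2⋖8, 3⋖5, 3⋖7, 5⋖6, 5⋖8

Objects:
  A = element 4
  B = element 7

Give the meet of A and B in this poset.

Answer: NO MEET EXISTS

Trace:
{x : x⊑A ∧ x⊑B} = {0,2}  (A=4, B=7)
  maximal lower bounds 0 and 2 are incomparable: neither 0⊑2 nor 2⊑0
→ no greatest lower bound exists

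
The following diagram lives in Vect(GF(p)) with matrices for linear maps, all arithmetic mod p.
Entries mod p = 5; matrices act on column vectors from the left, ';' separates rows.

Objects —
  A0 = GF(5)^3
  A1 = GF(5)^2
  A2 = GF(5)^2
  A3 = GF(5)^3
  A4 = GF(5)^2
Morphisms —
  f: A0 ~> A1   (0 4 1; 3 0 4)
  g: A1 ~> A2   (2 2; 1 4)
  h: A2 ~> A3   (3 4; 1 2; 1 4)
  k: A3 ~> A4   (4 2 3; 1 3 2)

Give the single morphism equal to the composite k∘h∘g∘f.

  e0=(1,0,0) f~>(0,3) g~>(1,2) h~>(1,0,4) k~>(1,4)
  e1=(0,1,0) f~>(4,0) g~>(3,4) h~>(0,1,4) k~>(4,1)
  e2=(0,0,1) f~>(1,4) g~>(0,2) h~>(3,4,3) k~>(4,1)
⟦path⟧: (1 4 4; 4 1 1)

Answer: (1 4 4; 4 1 1)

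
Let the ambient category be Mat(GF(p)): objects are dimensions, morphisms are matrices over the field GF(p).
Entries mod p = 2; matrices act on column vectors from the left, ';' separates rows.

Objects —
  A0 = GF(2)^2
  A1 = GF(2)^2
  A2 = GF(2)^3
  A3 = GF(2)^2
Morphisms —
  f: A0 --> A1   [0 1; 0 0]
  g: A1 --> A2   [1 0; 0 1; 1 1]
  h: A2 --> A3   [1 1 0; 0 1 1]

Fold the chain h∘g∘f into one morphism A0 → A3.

Answer: [0 1; 0 1]

Trace:
  e0=⟨1,0⟩ f-->⟨0,0⟩ g-->⟨0,0,0⟩ h-->⟨0,0⟩
  e1=⟨0,1⟩ f-->⟨1,0⟩ g-->⟨1,0,1⟩ h-->⟨1,1⟩
composite: [0 1; 0 1]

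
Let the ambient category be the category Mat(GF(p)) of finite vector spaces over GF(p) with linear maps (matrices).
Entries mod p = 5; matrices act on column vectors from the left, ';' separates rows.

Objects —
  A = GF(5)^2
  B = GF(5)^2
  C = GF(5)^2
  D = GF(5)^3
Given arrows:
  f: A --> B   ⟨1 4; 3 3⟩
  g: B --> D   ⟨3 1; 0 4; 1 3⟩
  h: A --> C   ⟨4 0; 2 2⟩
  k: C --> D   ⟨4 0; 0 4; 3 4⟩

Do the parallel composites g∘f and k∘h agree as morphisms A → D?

Path 1 = f;g:
  e0=[1,0] f-->[1,3] g-->[1,2,0]
  e1=[0,1] f-->[4,3] g-->[0,2,3]
  composite₁ = ⟨1 0; 2 2; 0 3⟩
Path 2 = h;k:
  e0=[1,0] h-->[4,2] k-->[1,3,0]
  e1=[0,1] h-->[0,2] k-->[0,3,3]
  composite₂ = ⟨1 0; 3 3; 0 3⟩
Equal? differ; not commutative

Answer: DOES NOT COMMUTE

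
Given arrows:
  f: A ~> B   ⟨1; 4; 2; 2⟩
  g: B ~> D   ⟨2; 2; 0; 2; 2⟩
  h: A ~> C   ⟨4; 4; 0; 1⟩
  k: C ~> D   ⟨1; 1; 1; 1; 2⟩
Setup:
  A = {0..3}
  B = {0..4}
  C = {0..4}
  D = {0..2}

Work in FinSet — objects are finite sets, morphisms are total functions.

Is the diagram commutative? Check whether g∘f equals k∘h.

Answer: DOES NOT COMMUTE

Derivation:
1) trace f;g:
  0 f~>1 g~>2
  1 f~>4 g~>2
  2 f~>2 g~>0
  3 f~>2 g~>0
  composite₁ = ⟨2; 2; 0; 0⟩
2) trace h;k:
  0 h~>4 k~>2
  1 h~>4 k~>2
  2 h~>0 k~>1
  3 h~>1 k~>1
  composite₂ = ⟨2; 2; 1; 1⟩
Equal? NO — does not commute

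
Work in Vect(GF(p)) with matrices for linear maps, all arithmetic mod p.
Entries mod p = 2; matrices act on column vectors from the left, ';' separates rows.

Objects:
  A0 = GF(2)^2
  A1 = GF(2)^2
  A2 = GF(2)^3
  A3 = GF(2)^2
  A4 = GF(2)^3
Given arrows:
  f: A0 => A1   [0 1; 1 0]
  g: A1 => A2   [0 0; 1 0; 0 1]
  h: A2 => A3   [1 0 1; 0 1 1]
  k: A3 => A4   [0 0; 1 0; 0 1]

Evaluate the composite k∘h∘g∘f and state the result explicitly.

Answer: [0 0; 1 0; 1 1]

Work:
  e0=⟨1,0⟩ f=>⟨0,1⟩ g=>⟨0,0,1⟩ h=>⟨1,1⟩ k=>⟨0,1,1⟩
  e1=⟨0,1⟩ f=>⟨1,0⟩ g=>⟨0,1,0⟩ h=>⟨0,1⟩ k=>⟨0,0,1⟩
composite: [0 0; 1 0; 1 1]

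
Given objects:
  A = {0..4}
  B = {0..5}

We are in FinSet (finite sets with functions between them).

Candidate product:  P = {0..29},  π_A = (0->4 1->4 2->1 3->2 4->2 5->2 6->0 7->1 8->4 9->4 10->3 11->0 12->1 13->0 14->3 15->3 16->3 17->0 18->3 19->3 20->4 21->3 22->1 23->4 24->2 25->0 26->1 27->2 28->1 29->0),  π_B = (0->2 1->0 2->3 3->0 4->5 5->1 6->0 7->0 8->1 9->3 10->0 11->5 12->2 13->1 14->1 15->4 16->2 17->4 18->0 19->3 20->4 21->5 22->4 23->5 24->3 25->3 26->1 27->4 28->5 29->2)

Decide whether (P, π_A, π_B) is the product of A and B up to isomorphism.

Answer: NOT A VALID PRODUCT — duplicate pair at indices 18,10

Derivation:
|A|·|B| = 5·6 = 30;  |P| = 30
Check the pairing map k ↦ (π_A(k), π_B(k)):
  0 -> (4,2)
  1 -> (4,0)
  2 -> (1,3)
  3 -> (2,0)
  4 -> (2,5)
  5 -> (2,1)
  6 -> (0,0)
  7 -> (1,0)
  8 -> (4,1)
  9 -> (4,3)
  10 -> (3,0)
  11 -> (0,5)
  12 -> (1,2)
  13 -> (0,1)
  14 -> (3,1)
  15 -> (3,4)
  16 -> (3,2)
  17 -> (0,4)
  18 -> (3,0)  ✗ repeats pair of k=10
  19 -> (3,3)
  20 -> (4,4)
  21 -> (3,5)
  22 -> (1,4)
  23 -> (4,5)
  24 -> (2,3)
  25 -> (0,3)
  26 -> (1,1)
  27 -> (2,4)
  28 -> (1,5)
  29 -> (0,2)
distinct pairs in image: 29 / 30 needed
  → (3,0) hit at k=10 and k=18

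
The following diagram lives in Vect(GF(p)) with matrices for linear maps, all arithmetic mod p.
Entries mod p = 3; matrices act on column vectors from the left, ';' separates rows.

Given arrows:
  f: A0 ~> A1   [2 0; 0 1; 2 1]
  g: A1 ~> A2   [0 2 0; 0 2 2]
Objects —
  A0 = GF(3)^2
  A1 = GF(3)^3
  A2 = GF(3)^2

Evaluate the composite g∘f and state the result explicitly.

  e0=[1,0] f~>[2,0,2] g~>[0,1]
  e1=[0,1] f~>[0,1,1] g~>[2,1]
⟦path⟧: [0 2; 1 1]

Answer: [0 2; 1 1]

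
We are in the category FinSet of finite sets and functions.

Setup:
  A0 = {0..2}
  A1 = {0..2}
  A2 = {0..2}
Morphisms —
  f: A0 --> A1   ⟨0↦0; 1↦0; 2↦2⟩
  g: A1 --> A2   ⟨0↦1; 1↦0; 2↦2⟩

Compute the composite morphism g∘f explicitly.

  0 f-->0 g-->1
  1 f-->0 g-->1
  2 f-->2 g-->2
composite: ⟨0↦1; 1↦1; 2↦2⟩

Answer: ⟨0↦1; 1↦1; 2↦2⟩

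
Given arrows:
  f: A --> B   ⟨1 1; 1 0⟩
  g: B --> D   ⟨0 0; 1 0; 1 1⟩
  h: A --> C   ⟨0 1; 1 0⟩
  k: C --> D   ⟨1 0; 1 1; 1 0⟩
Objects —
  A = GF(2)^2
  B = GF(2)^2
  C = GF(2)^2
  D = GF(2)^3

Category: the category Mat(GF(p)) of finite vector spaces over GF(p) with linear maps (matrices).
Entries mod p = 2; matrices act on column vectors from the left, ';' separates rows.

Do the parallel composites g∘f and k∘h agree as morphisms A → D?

Answer: DOES NOT COMMUTE

Work:
1) trace f;g:
  e0=⟨1,0⟩ f-->⟨1,1⟩ g-->⟨0,1,0⟩
  e1=⟨0,1⟩ f-->⟨1,0⟩ g-->⟨0,1,1⟩
  composite₁ = ⟨0 0; 1 1; 0 1⟩
2) trace h;k:
  e0=⟨1,0⟩ h-->⟨0,1⟩ k-->⟨0,1,0⟩
  e1=⟨0,1⟩ h-->⟨1,0⟩ k-->⟨1,1,1⟩
  composite₂ = ⟨0 1; 1 1; 0 1⟩
Equal? differ; not commutative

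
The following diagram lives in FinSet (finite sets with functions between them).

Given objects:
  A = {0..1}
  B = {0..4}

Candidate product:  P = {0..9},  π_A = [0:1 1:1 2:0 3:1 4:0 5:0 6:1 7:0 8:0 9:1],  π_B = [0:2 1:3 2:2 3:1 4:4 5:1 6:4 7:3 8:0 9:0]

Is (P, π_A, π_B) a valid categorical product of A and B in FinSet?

Answer: VALID PRODUCT

Work:
|A|·|B| = 2·5 = 10;  |P| = 10
Check the pairing map k ↦ (π_A(k), π_B(k)):
  0 : (1,2)
  1 : (1,3)
  2 : (0,2)
  3 : (1,1)
  4 : (0,4)
  5 : (0,1)
  6 : (1,4)
  7 : (0,3)
  8 : (0,0)
  9 : (1,0)
distinct pairs in image: 10 / 10 needed
  → bijection onto A×B; projections well-typed.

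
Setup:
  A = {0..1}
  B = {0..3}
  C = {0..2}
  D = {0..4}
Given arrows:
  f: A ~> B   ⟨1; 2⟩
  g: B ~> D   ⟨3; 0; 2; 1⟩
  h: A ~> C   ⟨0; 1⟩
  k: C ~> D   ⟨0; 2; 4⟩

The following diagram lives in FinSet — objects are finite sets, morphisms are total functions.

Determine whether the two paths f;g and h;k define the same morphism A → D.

Path 1 = f;g:
  0 f~>1 g~>0
  1 f~>2 g~>2
  ⟦path⟧₁ = ⟨0; 2⟩
Path 2 = h;k:
  0 h~>0 k~>0
  1 h~>1 k~>2
  ⟦path⟧₂ = ⟨0; 2⟩
Equal? YES — commutes

Answer: COMMUTES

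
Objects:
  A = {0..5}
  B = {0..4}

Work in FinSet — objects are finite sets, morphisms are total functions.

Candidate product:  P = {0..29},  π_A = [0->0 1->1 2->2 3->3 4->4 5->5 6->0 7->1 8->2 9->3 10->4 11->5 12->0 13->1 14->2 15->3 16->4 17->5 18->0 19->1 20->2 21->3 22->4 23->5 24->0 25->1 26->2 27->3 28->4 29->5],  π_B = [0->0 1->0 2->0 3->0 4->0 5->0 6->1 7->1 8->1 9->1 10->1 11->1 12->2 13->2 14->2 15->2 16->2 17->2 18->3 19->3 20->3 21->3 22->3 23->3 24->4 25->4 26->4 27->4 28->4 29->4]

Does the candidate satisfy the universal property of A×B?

|A|·|B| = 6·5 = 30;  |P| = 30
Check the pairing map k ↦ (π_A(k), π_B(k)):
  0 -> (0,0)
  1 -> (1,0)
  2 -> (2,0)
  3 -> (3,0)
  4 -> (4,0)
  5 -> (5,0)
  6 -> (0,1)
  7 -> (1,1)
  8 -> (2,1)
  9 -> (3,1)
  10 -> (4,1)
  11 -> (5,1)
  12 -> (0,2)
  13 -> (1,2)
  14 -> (2,2)
  15 -> (3,2)
  16 -> (4,2)
  17 -> (5,2)
  18 -> (0,3)
  19 -> (1,3)
  20 -> (2,3)
  21 -> (3,3)
  22 -> (4,3)
  23 -> (5,3)
  24 -> (0,4)
  25 -> (1,4)
  26 -> (2,4)
  27 -> (3,4)
  28 -> (4,4)
  29 -> (5,4)
distinct pairs in image: 30 / 30 needed
  → bijection onto A×B; projections well-typed.

Answer: VALID PRODUCT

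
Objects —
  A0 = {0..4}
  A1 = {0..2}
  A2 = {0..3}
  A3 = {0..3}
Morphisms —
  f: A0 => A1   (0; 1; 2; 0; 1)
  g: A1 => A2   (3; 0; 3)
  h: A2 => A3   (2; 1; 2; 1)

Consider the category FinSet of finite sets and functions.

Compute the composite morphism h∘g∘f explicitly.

Answer: (1; 2; 1; 1; 2)

Trace:
  0 f=>0 g=>3 h=>1
  1 f=>1 g=>0 h=>2
  2 f=>2 g=>3 h=>1
  3 f=>0 g=>3 h=>1
  4 f=>1 g=>0 h=>2
result: (1; 2; 1; 1; 2)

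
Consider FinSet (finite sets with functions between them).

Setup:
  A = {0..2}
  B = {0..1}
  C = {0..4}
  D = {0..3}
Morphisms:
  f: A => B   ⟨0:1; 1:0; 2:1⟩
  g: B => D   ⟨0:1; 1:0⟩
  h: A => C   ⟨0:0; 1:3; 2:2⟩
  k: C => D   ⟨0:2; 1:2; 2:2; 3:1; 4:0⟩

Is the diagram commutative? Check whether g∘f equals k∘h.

Answer: DOES NOT COMMUTE

Derivation:
Along f;g (path 1):
  0 f=>1 g=>0
  1 f=>0 g=>1
  2 f=>1 g=>0
  composite₁ = ⟨0:0; 1:1; 2:0⟩
Along h;k (path 2):
  0 h=>0 k=>2
  1 h=>3 k=>1
  2 h=>2 k=>2
  composite₂ = ⟨0:2; 1:1; 2:2⟩
Equal? distinct morphisms ✗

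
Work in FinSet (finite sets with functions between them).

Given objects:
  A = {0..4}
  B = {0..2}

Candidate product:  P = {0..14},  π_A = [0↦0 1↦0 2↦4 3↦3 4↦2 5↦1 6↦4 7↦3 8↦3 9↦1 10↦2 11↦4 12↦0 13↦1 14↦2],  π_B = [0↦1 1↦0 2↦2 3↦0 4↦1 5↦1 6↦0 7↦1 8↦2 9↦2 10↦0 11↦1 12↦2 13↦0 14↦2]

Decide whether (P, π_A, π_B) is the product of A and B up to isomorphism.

Answer: VALID PRODUCT

Work:
|A|·|B| = 5·3 = 15;  |P| = 15
Check the pairing map k ↦ (π_A(k), π_B(k)):
  0 ↦ (0,1)
  1 ↦ (0,0)
  2 ↦ (4,2)
  3 ↦ (3,0)
  4 ↦ (2,1)
  5 ↦ (1,1)
  6 ↦ (4,0)
  7 ↦ (3,1)
  8 ↦ (3,2)
  9 ↦ (1,2)
  10 ↦ (2,0)
  11 ↦ (4,1)
  12 ↦ (0,2)
  13 ↦ (1,0)
  14 ↦ (2,2)
distinct pairs in image: 15 / 15 needed
  → bijection onto A×B; projections well-typed.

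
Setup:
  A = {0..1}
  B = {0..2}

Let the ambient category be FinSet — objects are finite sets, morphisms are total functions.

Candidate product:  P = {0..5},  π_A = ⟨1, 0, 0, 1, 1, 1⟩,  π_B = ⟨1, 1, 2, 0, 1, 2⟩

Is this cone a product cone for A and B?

|A|·|B| = 2·3 = 6;  |P| = 6
Check the pairing map k ↦ (π_A(k), π_B(k)):
  0 ↦ (1,1)
  1 ↦ (0,1)
  2 ↦ (0,2)
  3 ↦ (1,0)
  4 ↦ (1,1)  ✗ repeats pair of k=0
  5 ↦ (1,2)
distinct pairs in image: 5 / 6 needed
  → (1,1) hit at k=0 and k=4

Answer: NOT A VALID PRODUCT — duplicate pair at indices 4,0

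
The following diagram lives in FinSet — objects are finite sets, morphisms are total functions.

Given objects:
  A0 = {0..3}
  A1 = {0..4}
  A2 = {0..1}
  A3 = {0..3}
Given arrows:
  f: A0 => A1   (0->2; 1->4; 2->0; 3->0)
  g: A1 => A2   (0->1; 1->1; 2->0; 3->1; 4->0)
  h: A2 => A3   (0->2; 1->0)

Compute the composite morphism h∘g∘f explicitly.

  0 f=>2 g=>0 h=>2
  1 f=>4 g=>0 h=>2
  2 f=>0 g=>1 h=>0
  3 f=>0 g=>1 h=>0
result: (0->2; 1->2; 2->0; 3->0)

Answer: (0->2; 1->2; 2->0; 3->0)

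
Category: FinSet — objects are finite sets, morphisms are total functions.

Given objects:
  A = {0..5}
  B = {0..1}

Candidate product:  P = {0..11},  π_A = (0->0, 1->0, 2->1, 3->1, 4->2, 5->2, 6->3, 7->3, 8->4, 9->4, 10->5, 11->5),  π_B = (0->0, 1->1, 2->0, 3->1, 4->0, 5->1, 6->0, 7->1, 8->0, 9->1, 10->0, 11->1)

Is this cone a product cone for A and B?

|A|·|B| = 6·2 = 12;  |P| = 12
Check the pairing map k ↦ (π_A(k), π_B(k)):
  0 -> (0,0)
  1 -> (0,1)
  2 -> (1,0)
  3 -> (1,1)
  4 -> (2,0)
  5 -> (2,1)
  6 -> (3,0)
  7 -> (3,1)
  8 -> (4,0)
  9 -> (4,1)
  10 -> (5,0)
  11 -> (5,1)
distinct pairs in image: 12 / 12 needed
  → bijection onto A×B; projections well-typed.

Answer: VALID PRODUCT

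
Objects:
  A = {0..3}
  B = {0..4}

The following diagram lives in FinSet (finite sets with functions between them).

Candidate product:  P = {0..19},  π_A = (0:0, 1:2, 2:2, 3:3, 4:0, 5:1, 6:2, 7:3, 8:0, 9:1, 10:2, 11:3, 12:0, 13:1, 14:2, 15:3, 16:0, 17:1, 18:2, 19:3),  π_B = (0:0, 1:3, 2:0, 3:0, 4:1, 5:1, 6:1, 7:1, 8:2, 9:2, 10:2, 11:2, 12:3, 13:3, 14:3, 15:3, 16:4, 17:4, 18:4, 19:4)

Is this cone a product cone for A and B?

|A|·|B| = 4·5 = 20;  |P| = 20
Check the pairing map k ↦ (π_A(k), π_B(k)):
  0 : (0,0)
  1 : (2,3)
  2 : (2,0)
  3 : (3,0)
  4 : (0,1)
  5 : (1,1)
  6 : (2,1)
  7 : (3,1)
  8 : (0,2)
  9 : (1,2)
  10 : (2,2)
  11 : (3,2)
  12 : (0,3)
  13 : (1,3)
  14 : (2,3)  ✗ repeats pair of k=1
  15 : (3,3)
  16 : (0,4)
  17 : (1,4)
  18 : (2,4)
  19 : (3,4)
distinct pairs in image: 19 / 20 needed
  → (2,3) hit at k=1 and k=14

Answer: NOT A VALID PRODUCT — duplicate pair at indices 14,1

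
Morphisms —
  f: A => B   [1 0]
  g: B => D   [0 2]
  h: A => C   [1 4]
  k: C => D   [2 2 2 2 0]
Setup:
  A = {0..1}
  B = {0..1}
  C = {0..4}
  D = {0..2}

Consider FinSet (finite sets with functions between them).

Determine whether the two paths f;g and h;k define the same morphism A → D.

Along f;g (path 1):
  0 f=>1 g=>2
  1 f=>0 g=>0
  ⟦path⟧₁ = [2 0]
Along h;k (path 2):
  0 h=>1 k=>2
  1 h=>4 k=>0
  ⟦path⟧₂ = [2 0]
Equal? equal; square commutes

Answer: COMMUTES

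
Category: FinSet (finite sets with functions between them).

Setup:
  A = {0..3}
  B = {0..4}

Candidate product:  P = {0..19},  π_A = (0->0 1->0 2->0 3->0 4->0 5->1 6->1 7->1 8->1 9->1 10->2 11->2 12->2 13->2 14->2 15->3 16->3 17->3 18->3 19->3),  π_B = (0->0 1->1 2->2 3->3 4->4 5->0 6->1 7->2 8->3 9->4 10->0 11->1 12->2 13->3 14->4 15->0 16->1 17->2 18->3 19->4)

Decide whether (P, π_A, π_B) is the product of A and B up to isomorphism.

Answer: VALID PRODUCT

Work:
|A|·|B| = 4·5 = 20;  |P| = 20
Check the pairing map k ↦ (π_A(k), π_B(k)):
  0 -> (0,0)
  1 -> (0,1)
  2 -> (0,2)
  3 -> (0,3)
  4 -> (0,4)
  5 -> (1,0)
  6 -> (1,1)
  7 -> (1,2)
  8 -> (1,3)
  9 -> (1,4)
  10 -> (2,0)
  11 -> (2,1)
  12 -> (2,2)
  13 -> (2,3)
  14 -> (2,4)
  15 -> (3,0)
  16 -> (3,1)
  17 -> (3,2)
  18 -> (3,3)
  19 -> (3,4)
distinct pairs in image: 20 / 20 needed
  → bijection onto A×B; projections well-typed.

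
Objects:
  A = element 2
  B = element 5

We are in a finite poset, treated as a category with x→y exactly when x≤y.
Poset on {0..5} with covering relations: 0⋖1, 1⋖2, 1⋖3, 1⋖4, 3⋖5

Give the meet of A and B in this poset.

Common predecessors of 2,5: {0,1}
  0 ⊑ 1
  1 ⊑ 1
glb = 1

Answer: A∧B = 1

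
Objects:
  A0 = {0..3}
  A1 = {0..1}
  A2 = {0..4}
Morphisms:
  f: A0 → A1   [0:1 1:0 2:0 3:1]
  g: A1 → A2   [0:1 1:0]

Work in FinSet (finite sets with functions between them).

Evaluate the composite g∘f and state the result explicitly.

Answer: [0:0 1:1 2:1 3:0]

Work:
  0 f→1 g→0
  1 f→0 g→1
  2 f→0 g→1
  3 f→1 g→0
composite: [0:0 1:1 2:1 3:0]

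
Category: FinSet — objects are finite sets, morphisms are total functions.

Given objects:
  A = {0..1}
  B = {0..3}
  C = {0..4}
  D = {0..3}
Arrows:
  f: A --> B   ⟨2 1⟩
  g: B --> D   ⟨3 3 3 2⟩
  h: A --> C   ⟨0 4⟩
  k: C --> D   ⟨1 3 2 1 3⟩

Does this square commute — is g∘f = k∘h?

Along f;g (path 1):
  0 f-->2 g-->3
  1 f-->1 g-->3
  result₁ = ⟨3 3⟩
Along h;k (path 2):
  0 h-->0 k-->1
  1 h-->4 k-->3
  result₂ = ⟨1 3⟩
Equal? NO — does not commute

Answer: DOES NOT COMMUTE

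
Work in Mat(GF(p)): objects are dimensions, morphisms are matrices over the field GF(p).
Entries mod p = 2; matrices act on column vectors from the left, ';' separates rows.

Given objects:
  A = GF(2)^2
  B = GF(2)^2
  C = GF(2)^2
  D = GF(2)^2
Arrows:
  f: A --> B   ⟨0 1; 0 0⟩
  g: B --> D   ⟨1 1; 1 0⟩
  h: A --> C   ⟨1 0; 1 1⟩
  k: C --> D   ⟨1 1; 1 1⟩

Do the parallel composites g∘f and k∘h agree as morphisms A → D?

Answer: COMMUTES

Derivation:
Along f;g (path 1):
  e0=[1,0] f-->[0,0] g-->[0,0]
  e1=[0,1] f-->[1,0] g-->[1,1]
  result₁ = ⟨0 1; 0 1⟩
Along h;k (path 2):
  e0=[1,0] h-->[1,1] k-->[0,0]
  e1=[0,1] h-->[0,1] k-->[1,1]
  result₂ = ⟨0 1; 0 1⟩
Equal? same morphism ✓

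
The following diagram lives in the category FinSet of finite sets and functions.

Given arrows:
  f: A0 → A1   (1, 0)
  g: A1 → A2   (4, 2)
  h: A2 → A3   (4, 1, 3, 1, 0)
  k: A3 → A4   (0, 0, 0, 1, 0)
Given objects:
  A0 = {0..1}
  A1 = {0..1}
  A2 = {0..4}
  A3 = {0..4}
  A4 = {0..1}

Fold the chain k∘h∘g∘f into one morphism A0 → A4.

  0 f→1 g→2 h→3 k→1
  1 f→0 g→4 h→0 k→0
result: (1, 0)

Answer: (1, 0)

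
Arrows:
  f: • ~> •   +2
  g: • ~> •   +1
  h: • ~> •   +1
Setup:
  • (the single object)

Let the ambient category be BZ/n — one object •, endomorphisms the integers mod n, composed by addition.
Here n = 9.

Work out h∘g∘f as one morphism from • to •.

  0 +2≡2 +1≡3 +1≡4  (mod 9)
⟦path⟧: +4

Answer: +4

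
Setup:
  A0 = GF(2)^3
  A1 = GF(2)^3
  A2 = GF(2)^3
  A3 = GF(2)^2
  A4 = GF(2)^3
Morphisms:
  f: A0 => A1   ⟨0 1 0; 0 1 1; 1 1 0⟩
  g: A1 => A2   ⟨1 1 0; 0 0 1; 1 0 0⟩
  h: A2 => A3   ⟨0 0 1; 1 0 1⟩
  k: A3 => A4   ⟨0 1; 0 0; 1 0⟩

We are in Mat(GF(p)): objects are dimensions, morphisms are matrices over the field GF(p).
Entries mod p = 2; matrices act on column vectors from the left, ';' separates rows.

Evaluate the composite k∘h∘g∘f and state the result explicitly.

  e0=⟨1,0,0⟩ f=>⟨0,0,1⟩ g=>⟨0,1,0⟩ h=>⟨0,0⟩ k=>⟨0,0,0⟩
  e1=⟨0,1,0⟩ f=>⟨1,1,1⟩ g=>⟨0,1,1⟩ h=>⟨1,1⟩ k=>⟨1,0,1⟩
  e2=⟨0,0,1⟩ f=>⟨0,1,0⟩ g=>⟨1,0,0⟩ h=>⟨0,1⟩ k=>⟨1,0,0⟩
⟦path⟧: ⟨0 1 1; 0 0 0; 0 1 0⟩

Answer: ⟨0 1 1; 0 0 0; 0 1 0⟩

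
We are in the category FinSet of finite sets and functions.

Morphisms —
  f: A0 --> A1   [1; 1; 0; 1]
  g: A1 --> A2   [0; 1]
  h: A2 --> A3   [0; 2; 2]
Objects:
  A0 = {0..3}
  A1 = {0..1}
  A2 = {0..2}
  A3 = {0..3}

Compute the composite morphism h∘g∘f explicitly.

Answer: [2; 2; 0; 2]

Derivation:
  0 f-->1 g-->1 h-->2
  1 f-->1 g-->1 h-->2
  2 f-->0 g-->0 h-->0
  3 f-->1 g-->1 h-->2
composite: [2; 2; 0; 2]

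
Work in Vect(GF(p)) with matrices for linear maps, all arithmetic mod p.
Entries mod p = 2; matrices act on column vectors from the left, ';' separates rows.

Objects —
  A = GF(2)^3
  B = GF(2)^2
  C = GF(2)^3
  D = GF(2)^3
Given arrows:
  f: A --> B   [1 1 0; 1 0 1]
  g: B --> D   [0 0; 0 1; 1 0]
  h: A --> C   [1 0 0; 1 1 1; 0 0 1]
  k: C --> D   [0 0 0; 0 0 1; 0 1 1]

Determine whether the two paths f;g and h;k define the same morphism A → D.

Along f;g (path 1):
  e0=⟨1,0,0⟩ f-->⟨1,1⟩ g-->⟨0,1,1⟩
  e1=⟨0,1,0⟩ f-->⟨1,0⟩ g-->⟨0,0,1⟩
  e2=⟨0,0,1⟩ f-->⟨0,1⟩ g-->⟨0,1,0⟩
  result₁ = [0 0 0; 1 0 1; 1 1 0]
Along h;k (path 2):
  e0=⟨1,0,0⟩ h-->⟨1,1,0⟩ k-->⟨0,0,1⟩
  e1=⟨0,1,0⟩ h-->⟨0,1,0⟩ k-->⟨0,0,1⟩
  e2=⟨0,0,1⟩ h-->⟨0,1,1⟩ k-->⟨0,1,0⟩
  result₂ = [0 0 0; 0 0 1; 1 1 0]
Equal? differ; not commutative

Answer: DOES NOT COMMUTE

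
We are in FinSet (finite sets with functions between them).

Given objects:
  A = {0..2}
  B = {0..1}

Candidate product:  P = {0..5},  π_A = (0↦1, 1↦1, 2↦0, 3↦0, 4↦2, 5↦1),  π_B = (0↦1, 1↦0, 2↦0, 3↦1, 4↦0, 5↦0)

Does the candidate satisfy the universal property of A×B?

Answer: NOT A VALID PRODUCT — duplicate pair at indices 1,5

Derivation:
|A|·|B| = 3·2 = 6;  |P| = 6
Check the pairing map k ↦ (π_A(k), π_B(k)):
  0 ↦ (1,1)
  1 ↦ (1,0)
  2 ↦ (0,0)
  3 ↦ (0,1)
  4 ↦ (2,0)
  5 ↦ (1,0)  ✗ repeats pair of k=1
distinct pairs in image: 5 / 6 needed
  → (1,0) hit at k=1 and k=5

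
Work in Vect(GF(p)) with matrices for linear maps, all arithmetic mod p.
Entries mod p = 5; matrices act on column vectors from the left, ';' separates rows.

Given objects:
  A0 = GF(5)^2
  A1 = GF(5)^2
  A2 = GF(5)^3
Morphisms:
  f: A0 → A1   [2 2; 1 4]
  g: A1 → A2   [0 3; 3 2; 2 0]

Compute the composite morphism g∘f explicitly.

  e0=[1,0] f→[2,1] g→[3,3,4]
  e1=[0,1] f→[2,4] g→[2,4,4]
⟦path⟧: [3 2; 3 4; 4 4]

Answer: [3 2; 3 4; 4 4]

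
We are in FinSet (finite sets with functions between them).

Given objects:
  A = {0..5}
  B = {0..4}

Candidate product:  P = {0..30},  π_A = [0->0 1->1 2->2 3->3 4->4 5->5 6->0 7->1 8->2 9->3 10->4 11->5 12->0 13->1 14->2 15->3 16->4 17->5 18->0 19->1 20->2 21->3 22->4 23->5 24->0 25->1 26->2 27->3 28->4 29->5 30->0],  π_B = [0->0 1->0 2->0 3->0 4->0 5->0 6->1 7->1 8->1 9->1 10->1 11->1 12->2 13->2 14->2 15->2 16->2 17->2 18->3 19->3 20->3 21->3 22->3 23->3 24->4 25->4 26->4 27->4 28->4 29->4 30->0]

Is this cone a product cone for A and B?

|A|·|B| = 6·5 = 30;  |P| = 31
  → cardinalities differ; no bijection possible.

Answer: NOT A VALID PRODUCT — |P|=31 ≠ |A|·|B|=30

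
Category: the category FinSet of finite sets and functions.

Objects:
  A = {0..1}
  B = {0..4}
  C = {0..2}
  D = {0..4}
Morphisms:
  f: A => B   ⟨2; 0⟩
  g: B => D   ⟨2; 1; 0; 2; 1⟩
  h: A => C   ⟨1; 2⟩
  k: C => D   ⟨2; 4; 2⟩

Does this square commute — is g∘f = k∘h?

Path 1 = f;g:
  0 f=>2 g=>0
  1 f=>0 g=>2
  result₁ = ⟨0; 2⟩
Path 2 = h;k:
  0 h=>1 k=>4
  1 h=>2 k=>2
  result₂ = ⟨4; 2⟩
Equal? NO — does not commute

Answer: DOES NOT COMMUTE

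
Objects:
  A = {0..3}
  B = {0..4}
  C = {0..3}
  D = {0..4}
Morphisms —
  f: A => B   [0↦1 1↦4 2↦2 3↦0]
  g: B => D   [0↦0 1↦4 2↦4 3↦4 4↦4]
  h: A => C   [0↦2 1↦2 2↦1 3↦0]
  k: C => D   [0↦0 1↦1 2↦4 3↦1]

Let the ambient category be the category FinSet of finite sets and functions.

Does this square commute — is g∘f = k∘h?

Answer: DOES NOT COMMUTE

Trace:
Path 1 = f;g:
  0 f=>1 g=>4
  1 f=>4 g=>4
  2 f=>2 g=>4
  3 f=>0 g=>0
  composite₁ = [0↦4 1↦4 2↦4 3↦0]
Path 2 = h;k:
  0 h=>2 k=>4
  1 h=>2 k=>4
  2 h=>1 k=>1
  3 h=>0 k=>0
  composite₂ = [0↦4 1↦4 2↦1 3↦0]
Equal? distinct morphisms ✗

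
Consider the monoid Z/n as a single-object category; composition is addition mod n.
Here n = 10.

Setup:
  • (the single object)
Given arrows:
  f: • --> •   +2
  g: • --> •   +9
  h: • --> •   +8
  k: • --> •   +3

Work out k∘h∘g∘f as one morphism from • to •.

Answer: +2

Work:
  0 +2≡2 +9≡1 +8≡9 +3≡2  (mod 10)
⟦path⟧: +2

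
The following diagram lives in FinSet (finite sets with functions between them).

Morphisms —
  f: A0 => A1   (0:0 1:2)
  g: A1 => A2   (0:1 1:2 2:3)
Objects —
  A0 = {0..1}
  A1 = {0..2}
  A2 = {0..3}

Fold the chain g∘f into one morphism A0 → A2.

Answer: (0:1 1:3)

Derivation:
  0 f=>0 g=>1
  1 f=>2 g=>3
composite: (0:1 1:3)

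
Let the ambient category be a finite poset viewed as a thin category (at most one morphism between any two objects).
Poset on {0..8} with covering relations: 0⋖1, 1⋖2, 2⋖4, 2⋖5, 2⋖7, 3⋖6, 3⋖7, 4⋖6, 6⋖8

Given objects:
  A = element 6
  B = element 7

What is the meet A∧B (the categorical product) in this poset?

Answer: NO MEET EXISTS

Work:
Common predecessors of 6,7: {0,1,2,3}
  maximal lower bounds 2 and 3 are incomparable: neither 2⊑3 nor 3⊑2
→ no greatest lower bound exists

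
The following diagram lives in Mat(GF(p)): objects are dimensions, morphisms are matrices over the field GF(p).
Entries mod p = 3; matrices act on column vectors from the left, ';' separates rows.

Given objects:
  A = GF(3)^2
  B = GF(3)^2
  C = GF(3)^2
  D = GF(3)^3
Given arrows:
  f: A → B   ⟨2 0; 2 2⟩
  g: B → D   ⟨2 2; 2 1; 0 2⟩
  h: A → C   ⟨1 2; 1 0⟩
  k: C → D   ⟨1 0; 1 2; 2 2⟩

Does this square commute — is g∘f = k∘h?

Along f;g (path 1):
  e0=⟨1,0⟩ f→⟨2,2⟩ g→⟨2,0,1⟩
  e1=⟨0,1⟩ f→⟨0,2⟩ g→⟨1,2,1⟩
  composite₁ = ⟨2 1; 0 2; 1 1⟩
Along h;k (path 2):
  e0=⟨1,0⟩ h→⟨1,1⟩ k→⟨1,0,1⟩
  e1=⟨0,1⟩ h→⟨2,0⟩ k→⟨2,2,1⟩
  composite₂ = ⟨1 2; 0 2; 1 1⟩
Equal? NO — does not commute

Answer: DOES NOT COMMUTE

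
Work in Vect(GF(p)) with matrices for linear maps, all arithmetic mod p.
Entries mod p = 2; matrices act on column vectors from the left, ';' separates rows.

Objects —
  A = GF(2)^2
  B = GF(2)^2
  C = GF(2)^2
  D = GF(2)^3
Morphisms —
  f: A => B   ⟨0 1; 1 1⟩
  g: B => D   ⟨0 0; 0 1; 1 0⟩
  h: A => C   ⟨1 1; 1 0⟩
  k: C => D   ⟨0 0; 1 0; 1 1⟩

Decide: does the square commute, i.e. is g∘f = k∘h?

Answer: COMMUTES

Trace:
Path 1 = f;g:
  e0=(1,0) f=>(0,1) g=>(0,1,0)
  e1=(0,1) f=>(1,1) g=>(0,1,1)
  composite₁ = ⟨0 0; 1 1; 0 1⟩
Path 2 = h;k:
  e0=(1,0) h=>(1,1) k=>(0,1,0)
  e1=(0,1) h=>(1,0) k=>(0,1,1)
  composite₂ = ⟨0 0; 1 1; 0 1⟩
Equal? equal; square commutes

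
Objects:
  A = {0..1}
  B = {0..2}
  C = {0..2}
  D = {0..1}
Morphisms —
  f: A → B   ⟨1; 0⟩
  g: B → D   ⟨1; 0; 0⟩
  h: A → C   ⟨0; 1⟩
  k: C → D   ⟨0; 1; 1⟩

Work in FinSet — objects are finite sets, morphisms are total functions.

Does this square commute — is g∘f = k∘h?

1) trace f;g:
  0 f→1 g→0
  1 f→0 g→1
  composite₁ = ⟨0; 1⟩
2) trace h;k:
  0 h→0 k→0
  1 h→1 k→1
  composite₂ = ⟨0; 1⟩
Equal? same morphism ✓

Answer: COMMUTES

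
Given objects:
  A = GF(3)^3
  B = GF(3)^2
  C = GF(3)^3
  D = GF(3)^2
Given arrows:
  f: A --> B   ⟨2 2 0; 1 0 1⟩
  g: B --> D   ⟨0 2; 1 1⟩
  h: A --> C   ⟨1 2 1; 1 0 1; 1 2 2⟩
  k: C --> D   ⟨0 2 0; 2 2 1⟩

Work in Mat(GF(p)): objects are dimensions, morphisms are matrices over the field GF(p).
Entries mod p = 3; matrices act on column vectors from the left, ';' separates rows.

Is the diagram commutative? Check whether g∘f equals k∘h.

Path 1 = f;g:
  e0=(1,0,0) f-->(2,1) g-->(2,0)
  e1=(0,1,0) f-->(2,0) g-->(0,2)
  e2=(0,0,1) f-->(0,1) g-->(2,1)
  ⟦path⟧₁ = ⟨2 0 2; 0 2 1⟩
Path 2 = h;k:
  e0=(1,0,0) h-->(1,1,1) k-->(2,2)
  e1=(0,1,0) h-->(2,0,2) k-->(0,0)
  e2=(0,0,1) h-->(1,1,2) k-->(2,0)
  ⟦path⟧₂ = ⟨2 0 2; 2 0 0⟩
Equal? distinct morphisms ✗

Answer: DOES NOT COMMUTE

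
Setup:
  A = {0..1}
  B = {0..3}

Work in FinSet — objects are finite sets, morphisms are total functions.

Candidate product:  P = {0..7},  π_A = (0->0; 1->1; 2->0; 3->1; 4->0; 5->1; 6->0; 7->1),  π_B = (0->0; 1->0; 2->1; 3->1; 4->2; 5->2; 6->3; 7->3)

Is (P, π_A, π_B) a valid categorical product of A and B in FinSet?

Answer: VALID PRODUCT

Work:
|A|·|B| = 2·4 = 8;  |P| = 8
Check the pairing map k ↦ (π_A(k), π_B(k)):
  0 -> (0,0)
  1 -> (1,0)
  2 -> (0,1)
  3 -> (1,1)
  4 -> (0,2)
  5 -> (1,2)
  6 -> (0,3)
  7 -> (1,3)
distinct pairs in image: 8 / 8 needed
  → bijection onto A×B; projections well-typed.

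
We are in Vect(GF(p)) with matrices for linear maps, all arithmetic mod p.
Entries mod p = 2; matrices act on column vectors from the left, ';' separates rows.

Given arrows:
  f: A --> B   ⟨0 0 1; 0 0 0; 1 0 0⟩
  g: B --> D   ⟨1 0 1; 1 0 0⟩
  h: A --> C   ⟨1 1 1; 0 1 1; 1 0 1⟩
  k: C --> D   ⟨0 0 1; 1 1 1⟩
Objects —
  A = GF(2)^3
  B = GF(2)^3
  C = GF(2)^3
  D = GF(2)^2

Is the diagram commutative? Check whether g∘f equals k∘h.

Path 1 = f;g:
  e0=⟨1,0,0⟩ f-->⟨0,0,1⟩ g-->⟨1,0⟩
  e1=⟨0,1,0⟩ f-->⟨0,0,0⟩ g-->⟨0,0⟩
  e2=⟨0,0,1⟩ f-->⟨1,0,0⟩ g-->⟨1,1⟩
  composite₁ = ⟨1 0 1; 0 0 1⟩
Path 2 = h;k:
  e0=⟨1,0,0⟩ h-->⟨1,0,1⟩ k-->⟨1,0⟩
  e1=⟨0,1,0⟩ h-->⟨1,1,0⟩ k-->⟨0,0⟩
  e2=⟨0,0,1⟩ h-->⟨1,1,1⟩ k-->⟨1,1⟩
  composite₂ = ⟨1 0 1; 0 0 1⟩
Equal? YES — commutes

Answer: COMMUTES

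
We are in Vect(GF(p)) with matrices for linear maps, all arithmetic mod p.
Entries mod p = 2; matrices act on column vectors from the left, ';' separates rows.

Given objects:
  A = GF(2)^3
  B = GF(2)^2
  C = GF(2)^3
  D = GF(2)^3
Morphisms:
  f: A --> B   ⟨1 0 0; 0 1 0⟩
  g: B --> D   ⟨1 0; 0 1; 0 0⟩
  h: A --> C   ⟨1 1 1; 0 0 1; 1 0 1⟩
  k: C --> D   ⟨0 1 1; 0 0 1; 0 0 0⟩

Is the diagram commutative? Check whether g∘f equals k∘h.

Answer: DOES NOT COMMUTE

Derivation:
Along f;g (path 1):
  e0=(1,0,0) f-->(1,0) g-->(1,0,0)
  e1=(0,1,0) f-->(0,1) g-->(0,1,0)
  e2=(0,0,1) f-->(0,0) g-->(0,0,0)
  result₁ = ⟨1 0 0; 0 1 0; 0 0 0⟩
Along h;k (path 2):
  e0=(1,0,0) h-->(1,0,1) k-->(1,1,0)
  e1=(0,1,0) h-->(1,0,0) k-->(0,0,0)
  e2=(0,0,1) h-->(1,1,1) k-->(0,1,0)
  result₂ = ⟨1 0 0; 1 0 1; 0 0 0⟩
Equal? distinct morphisms ✗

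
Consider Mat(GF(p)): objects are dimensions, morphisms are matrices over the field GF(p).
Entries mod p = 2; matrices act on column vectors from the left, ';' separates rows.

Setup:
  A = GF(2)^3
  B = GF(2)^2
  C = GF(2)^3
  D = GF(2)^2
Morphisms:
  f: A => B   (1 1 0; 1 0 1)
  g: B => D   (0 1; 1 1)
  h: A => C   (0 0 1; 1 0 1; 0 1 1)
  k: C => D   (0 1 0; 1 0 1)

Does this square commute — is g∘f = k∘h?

Answer: DOES NOT COMMUTE

Derivation:
1) trace f;g:
  e0=(1,0,0) f=>(1,1) g=>(1,0)
  e1=(0,1,0) f=>(1,0) g=>(0,1)
  e2=(0,0,1) f=>(0,1) g=>(1,1)
  composite₁ = (1 0 1; 0 1 1)
2) trace h;k:
  e0=(1,0,0) h=>(0,1,0) k=>(1,0)
  e1=(0,1,0) h=>(0,0,1) k=>(0,1)
  e2=(0,0,1) h=>(1,1,1) k=>(1,0)
  composite₂ = (1 0 1; 0 1 0)
Equal? differ; not commutative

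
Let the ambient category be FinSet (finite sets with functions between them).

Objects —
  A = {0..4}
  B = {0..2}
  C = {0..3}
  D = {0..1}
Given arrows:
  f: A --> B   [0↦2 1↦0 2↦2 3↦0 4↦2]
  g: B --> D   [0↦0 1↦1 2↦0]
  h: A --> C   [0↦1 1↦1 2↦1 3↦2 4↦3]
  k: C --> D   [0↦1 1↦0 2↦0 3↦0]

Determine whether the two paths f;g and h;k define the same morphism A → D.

Answer: COMMUTES

Derivation:
Along f;g (path 1):
  0 f-->2 g-->0
  1 f-->0 g-->0
  2 f-->2 g-->0
  3 f-->0 g-->0
  4 f-->2 g-->0
  result₁ = [0↦0 1↦0 2↦0 3↦0 4↦0]
Along h;k (path 2):
  0 h-->1 k-->0
  1 h-->1 k-->0
  2 h-->1 k-->0
  3 h-->2 k-->0
  4 h-->3 k-->0
  result₂ = [0↦0 1↦0 2↦0 3↦0 4↦0]
Equal? same morphism ✓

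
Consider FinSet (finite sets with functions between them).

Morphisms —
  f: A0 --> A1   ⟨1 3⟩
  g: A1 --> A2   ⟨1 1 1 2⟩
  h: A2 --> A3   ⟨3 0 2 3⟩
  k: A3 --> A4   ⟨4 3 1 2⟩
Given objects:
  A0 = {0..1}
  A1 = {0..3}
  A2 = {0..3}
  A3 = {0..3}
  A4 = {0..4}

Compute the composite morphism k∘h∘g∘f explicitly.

Answer: ⟨4 1⟩

Derivation:
  0 f-->1 g-->1 h-->0 k-->4
  1 f-->3 g-->2 h-->2 k-->1
composite: ⟨4 1⟩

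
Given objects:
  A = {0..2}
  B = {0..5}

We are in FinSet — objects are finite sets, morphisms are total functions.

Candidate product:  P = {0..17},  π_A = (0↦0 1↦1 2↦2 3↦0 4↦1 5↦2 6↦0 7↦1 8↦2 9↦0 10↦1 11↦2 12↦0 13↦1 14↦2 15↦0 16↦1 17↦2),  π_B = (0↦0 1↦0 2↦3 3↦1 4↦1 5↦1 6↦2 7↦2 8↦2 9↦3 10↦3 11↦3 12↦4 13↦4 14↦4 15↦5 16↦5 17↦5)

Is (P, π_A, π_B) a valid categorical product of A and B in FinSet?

Answer: NOT A VALID PRODUCT — duplicate pair at indices 11,2

Work:
|A|·|B| = 3·6 = 18;  |P| = 18
Check the pairing map k ↦ (π_A(k), π_B(k)):
  0 ↦ (0,0)
  1 ↦ (1,0)
  2 ↦ (2,3)
  3 ↦ (0,1)
  4 ↦ (1,1)
  5 ↦ (2,1)
  6 ↦ (0,2)
  7 ↦ (1,2)
  8 ↦ (2,2)
  9 ↦ (0,3)
  10 ↦ (1,3)
  11 ↦ (2,3)  ✗ repeats pair of k=2
  12 ↦ (0,4)
  13 ↦ (1,4)
  14 ↦ (2,4)
  15 ↦ (0,5)
  16 ↦ (1,5)
  17 ↦ (2,5)
distinct pairs in image: 17 / 18 needed
  → (2,3) hit at k=2 and k=11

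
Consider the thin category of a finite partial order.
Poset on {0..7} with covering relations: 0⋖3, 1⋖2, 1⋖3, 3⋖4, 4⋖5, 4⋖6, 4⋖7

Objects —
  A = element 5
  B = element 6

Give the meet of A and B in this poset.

Answer: A∧B = 4

Work:
{x : x⊑A ∧ x⊑B} = {0,1,3,4}  (A=5, B=6)
  0 ⊑ 4
  1 ⊑ 4
  3 ⊑ 4
  4 ⊑ 4
glb = 4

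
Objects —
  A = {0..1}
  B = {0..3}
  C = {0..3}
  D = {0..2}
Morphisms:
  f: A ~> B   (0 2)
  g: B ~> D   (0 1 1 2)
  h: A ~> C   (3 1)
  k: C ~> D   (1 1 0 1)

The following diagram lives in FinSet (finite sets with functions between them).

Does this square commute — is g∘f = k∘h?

Along f;g (path 1):
  0 f~>0 g~>0
  1 f~>2 g~>1
  ⟦path⟧₁ = (0 1)
Along h;k (path 2):
  0 h~>3 k~>1
  1 h~>1 k~>1
  ⟦path⟧₂ = (1 1)
Equal? distinct morphisms ✗

Answer: DOES NOT COMMUTE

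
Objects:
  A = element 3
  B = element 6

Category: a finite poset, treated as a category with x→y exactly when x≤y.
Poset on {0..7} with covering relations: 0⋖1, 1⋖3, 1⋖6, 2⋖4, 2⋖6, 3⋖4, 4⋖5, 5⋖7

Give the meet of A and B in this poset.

Lower bounds of A=3 and B=6: {0,1}
  0 ⊑ 1
  1 ⊑ 1
glb = 1

Answer: A∧B = 1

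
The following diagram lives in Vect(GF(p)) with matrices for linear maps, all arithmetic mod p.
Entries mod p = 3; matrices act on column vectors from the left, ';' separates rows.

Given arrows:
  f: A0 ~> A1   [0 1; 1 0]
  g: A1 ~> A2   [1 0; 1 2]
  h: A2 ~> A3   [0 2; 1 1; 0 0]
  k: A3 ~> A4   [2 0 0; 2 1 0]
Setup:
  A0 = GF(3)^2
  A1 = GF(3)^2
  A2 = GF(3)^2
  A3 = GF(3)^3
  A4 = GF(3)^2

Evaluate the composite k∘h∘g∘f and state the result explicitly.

Answer: [2 1; 1 0]

Derivation:
  e0=⟨1,0⟩ f~>⟨0,1⟩ g~>⟨0,2⟩ h~>⟨1,2,0⟩ k~>⟨2,1⟩
  e1=⟨0,1⟩ f~>⟨1,0⟩ g~>⟨1,1⟩ h~>⟨2,2,0⟩ k~>⟨1,0⟩
result: [2 1; 1 0]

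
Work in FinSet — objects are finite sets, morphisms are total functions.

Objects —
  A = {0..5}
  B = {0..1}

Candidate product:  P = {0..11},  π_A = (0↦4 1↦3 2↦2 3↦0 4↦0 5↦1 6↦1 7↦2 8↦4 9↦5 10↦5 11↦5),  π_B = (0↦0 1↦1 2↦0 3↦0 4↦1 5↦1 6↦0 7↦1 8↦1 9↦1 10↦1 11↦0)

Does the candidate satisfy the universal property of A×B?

Answer: NOT A VALID PRODUCT — duplicate pair at indices 10,9

Trace:
|A|·|B| = 6·2 = 12;  |P| = 12
Check the pairing map k ↦ (π_A(k), π_B(k)):
  0 ↦ (4,0)
  1 ↦ (3,1)
  2 ↦ (2,0)
  3 ↦ (0,0)
  4 ↦ (0,1)
  5 ↦ (1,1)
  6 ↦ (1,0)
  7 ↦ (2,1)
  8 ↦ (4,1)
  9 ↦ (5,1)
  10 ↦ (5,1)  ✗ repeats pair of k=9
  11 ↦ (5,0)
distinct pairs in image: 11 / 12 needed
  → (5,1) hit at k=9 and k=10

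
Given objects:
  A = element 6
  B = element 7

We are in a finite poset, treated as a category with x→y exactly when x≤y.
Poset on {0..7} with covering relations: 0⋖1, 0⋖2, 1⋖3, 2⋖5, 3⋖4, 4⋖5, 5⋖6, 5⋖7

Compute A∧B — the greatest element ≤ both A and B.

{x : x⊑A ∧ x⊑B} = {0,1,2,3,4,5}  (A=6, B=7)
  0 ⊑ 5
  1 ⊑ 5
  2 ⊑ 5
  3 ⊑ 5
  4 ⊑ 5
  5 ⊑ 5
glb = 5

Answer: A∧B = 5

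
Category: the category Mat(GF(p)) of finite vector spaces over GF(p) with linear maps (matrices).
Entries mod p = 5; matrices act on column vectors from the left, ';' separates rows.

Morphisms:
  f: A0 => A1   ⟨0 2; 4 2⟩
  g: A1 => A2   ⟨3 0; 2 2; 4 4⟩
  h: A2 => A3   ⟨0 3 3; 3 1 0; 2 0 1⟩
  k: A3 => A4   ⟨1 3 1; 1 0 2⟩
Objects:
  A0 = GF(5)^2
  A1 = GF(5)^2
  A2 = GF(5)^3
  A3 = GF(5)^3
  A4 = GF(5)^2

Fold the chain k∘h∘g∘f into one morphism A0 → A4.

  e0=⟨1,0⟩ f=>⟨0,4⟩ g=>⟨0,3,1⟩ h=>⟨2,3,1⟩ k=>⟨2,4⟩
  e1=⟨0,1⟩ f=>⟨2,2⟩ g=>⟨1,3,1⟩ h=>⟨2,1,3⟩ k=>⟨3,3⟩
composite: ⟨2 3; 4 3⟩

Answer: ⟨2 3; 4 3⟩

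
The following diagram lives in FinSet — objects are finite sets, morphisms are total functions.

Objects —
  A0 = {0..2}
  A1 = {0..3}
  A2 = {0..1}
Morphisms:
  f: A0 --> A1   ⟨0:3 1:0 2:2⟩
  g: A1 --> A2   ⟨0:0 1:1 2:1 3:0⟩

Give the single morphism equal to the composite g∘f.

Answer: ⟨0:0 1:0 2:1⟩

Work:
  0 f-->3 g-->0
  1 f-->0 g-->0
  2 f-->2 g-->1
⟦path⟧: ⟨0:0 1:0 2:1⟩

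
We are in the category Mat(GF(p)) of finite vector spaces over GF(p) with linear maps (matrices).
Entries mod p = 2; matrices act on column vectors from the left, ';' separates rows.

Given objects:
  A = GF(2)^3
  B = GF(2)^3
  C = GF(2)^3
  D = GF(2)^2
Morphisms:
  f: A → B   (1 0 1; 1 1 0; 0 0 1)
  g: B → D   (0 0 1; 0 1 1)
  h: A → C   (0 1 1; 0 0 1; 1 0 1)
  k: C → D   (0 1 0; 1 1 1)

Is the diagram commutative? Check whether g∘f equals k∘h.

Along f;g (path 1):
  e0=(1,0,0) f→(1,1,0) g→(0,1)
  e1=(0,1,0) f→(0,1,0) g→(0,1)
  e2=(0,0,1) f→(1,0,1) g→(1,1)
  result₁ = (0 0 1; 1 1 1)
Along h;k (path 2):
  e0=(1,0,0) h→(0,0,1) k→(0,1)
  e1=(0,1,0) h→(1,0,0) k→(0,1)
  e2=(0,0,1) h→(1,1,1) k→(1,1)
  result₂ = (0 0 1; 1 1 1)
Equal? YES — commutes

Answer: COMMUTES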